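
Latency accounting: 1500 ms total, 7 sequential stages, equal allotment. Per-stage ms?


Formula: per_stage = total_budget / stages
per_stage = 1500 / 7
per_stage = 214.29 ms

214.29 ms


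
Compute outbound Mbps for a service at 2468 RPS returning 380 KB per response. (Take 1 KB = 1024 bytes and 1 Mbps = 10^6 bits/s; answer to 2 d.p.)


Formula: Mbps = payload_bytes * RPS * 8 / 1e6
Payload per request = 380 KB = 380 * 1024 = 389120 bytes
Total bytes/sec = 389120 * 2468 = 960348160
Total bits/sec = 960348160 * 8 = 7682785280
Mbps = 7682785280 / 1e6 = 7682.79

7682.79 Mbps


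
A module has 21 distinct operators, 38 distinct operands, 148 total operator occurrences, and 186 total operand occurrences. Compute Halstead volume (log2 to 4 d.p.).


Formula: V = N * log2(η), where N = N1 + N2 and η = η1 + η2
η = 21 + 38 = 59
N = 148 + 186 = 334
log2(59) ≈ 5.8826
V = 334 * 5.8826 = 1964.79

1964.79


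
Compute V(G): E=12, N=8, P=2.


Formula: V(G) = E - N + 2P
V(G) = 12 - 8 + 2*2
V(G) = 4 + 4
V(G) = 8

8


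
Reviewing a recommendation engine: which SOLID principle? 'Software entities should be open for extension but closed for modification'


This describes the Open/Closed Principle (OCP)

Open/Closed Principle (OCP)


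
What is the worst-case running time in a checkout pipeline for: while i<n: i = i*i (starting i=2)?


Reasoning: squaring drives double-exponential growth; iterations ~ log log n
Complexity: O(log log n)

O(log log n)


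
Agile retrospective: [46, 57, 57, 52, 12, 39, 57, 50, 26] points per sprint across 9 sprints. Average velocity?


Formula: Avg velocity = Total points / Number of sprints
Points: [46, 57, 57, 52, 12, 39, 57, 50, 26]
Sum = 46 + 57 + 57 + 52 + 12 + 39 + 57 + 50 + 26 = 396
Avg velocity = 396 / 9 = 44.0 points/sprint

44.0 points/sprint


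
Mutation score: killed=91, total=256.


Mutation score = killed / total * 100
Mutation score = 91 / 256 * 100
Mutation score = 35.55%

35.55%


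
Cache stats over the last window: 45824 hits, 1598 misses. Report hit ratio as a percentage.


Formula: hit rate = hits / (hits + misses) * 100
hit rate = 45824 / (45824 + 1598) * 100
hit rate = 45824 / 47422 * 100
hit rate = 96.63%

96.63%


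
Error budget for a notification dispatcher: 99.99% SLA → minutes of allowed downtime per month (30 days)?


Formula: allowed downtime = period * (100 - SLA) / 100
Period (month (30 days)) = 43200 minutes
Unavailability fraction = (100 - 99.99) / 100
Allowed downtime = 43200 * (100 - 99.99) / 100
Allowed downtime = 4.32 minutes

4.32 minutes


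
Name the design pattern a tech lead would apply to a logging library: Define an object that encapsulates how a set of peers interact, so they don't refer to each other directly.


This matches the Mediator pattern

Mediator


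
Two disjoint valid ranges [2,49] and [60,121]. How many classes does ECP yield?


Valid ranges: [2,49] and [60,121]
Class 1: x < 2 — invalid
Class 2: 2 ≤ x ≤ 49 — valid
Class 3: 49 < x < 60 — invalid (gap between ranges)
Class 4: 60 ≤ x ≤ 121 — valid
Class 5: x > 121 — invalid
Total equivalence classes: 5

5 equivalence classes


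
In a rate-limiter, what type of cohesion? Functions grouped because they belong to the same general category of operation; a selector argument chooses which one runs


Reasoning: Grouped by category of activity, not by data or sequence
Type: Logical cohesion

Logical cohesion


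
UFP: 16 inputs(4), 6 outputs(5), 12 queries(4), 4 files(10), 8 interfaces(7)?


UFP = EI*4 + EO*5 + EQ*4 + ILF*10 + EIF*7
UFP = 16*4 + 6*5 + 12*4 + 4*10 + 8*7
UFP = 64 + 30 + 48 + 40 + 56
UFP = 238

238


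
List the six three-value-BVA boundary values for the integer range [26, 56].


Range: [26, 56]
Boundaries: just below min, min, min+1, max-1, max, just above max
Values: [25, 26, 27, 55, 56, 57]

[25, 26, 27, 55, 56, 57]


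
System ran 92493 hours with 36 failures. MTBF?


Formula: MTBF = Total operating time / Number of failures
MTBF = 92493 / 36
MTBF = 2569.25 hours

2569.25 hours


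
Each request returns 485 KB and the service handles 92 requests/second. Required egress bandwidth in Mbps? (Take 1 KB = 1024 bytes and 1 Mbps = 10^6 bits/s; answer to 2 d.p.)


Formula: Mbps = payload_bytes * RPS * 8 / 1e6
Payload per request = 485 KB = 485 * 1024 = 496640 bytes
Total bytes/sec = 496640 * 92 = 45690880
Total bits/sec = 45690880 * 8 = 365527040
Mbps = 365527040 / 1e6 = 365.53

365.53 Mbps


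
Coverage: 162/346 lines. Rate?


Coverage = covered / total * 100
Coverage = 162 / 346 * 100
Coverage = 46.82%

46.82%


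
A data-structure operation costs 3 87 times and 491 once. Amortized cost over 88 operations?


Formula: Amortized cost = Total cost / Operations
Total cost = (87 * 3) + (1 * 491)
Total cost = 261 + 491 = 752
Amortized = 752 / 88 = 8.5455

8.5455


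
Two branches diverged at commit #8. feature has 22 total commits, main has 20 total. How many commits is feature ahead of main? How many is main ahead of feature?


Common ancestor: commit #8
feature commits after divergence: 22 - 8 = 14
main commits after divergence: 20 - 8 = 12
feature is 14 commits ahead of main
main is 12 commits ahead of feature

feature ahead: 14, main ahead: 12


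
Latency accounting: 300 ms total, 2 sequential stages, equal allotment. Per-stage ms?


Formula: per_stage = total_budget / stages
per_stage = 300 / 2
per_stage = 150.0 ms

150.0 ms


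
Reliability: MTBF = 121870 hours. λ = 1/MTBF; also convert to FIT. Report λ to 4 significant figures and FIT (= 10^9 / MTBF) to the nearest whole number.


Formula: λ = 1 / MTBF; FIT = λ × 1e9 = 1e9 / MTBF
λ = 1 / 121870 ≈ 8.205e-06 failures/hour
FIT = 1e9 / 121870 ≈ 8205 failures per 1e9 hours (nearest whole number)

λ = 8.205e-06 /h, FIT = 8205


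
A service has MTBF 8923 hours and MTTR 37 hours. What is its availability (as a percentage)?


Availability = MTBF / (MTBF + MTTR)
Availability = 8923 / (8923 + 37)
Availability = 8923 / 8960
Availability = 99.5871%

99.5871%


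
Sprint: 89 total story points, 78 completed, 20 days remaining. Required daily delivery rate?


Formula: Required rate = Remaining points / Days left
Remaining = 89 - 78 = 11 points
Required rate = 11 / 20 = 0.55 points/day

0.55 points/day


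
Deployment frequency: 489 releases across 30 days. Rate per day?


Formula: deployments per day = releases / days
= 489 / 30
= 16.3 deploys/day
(equivalently, 114.1 deploys/week)

16.3 deploys/day


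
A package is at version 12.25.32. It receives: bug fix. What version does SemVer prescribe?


Current: 12.25.32
Change category: 'bug fix' → patch bump
SemVer rule: patch bump → increment PATCH (MAJOR and MINOR unchanged)
New: 12.25.33

12.25.33


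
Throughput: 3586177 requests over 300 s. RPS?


Formula: throughput = requests / seconds
throughput = 3586177 / 300
throughput = 11953.92 requests/second

11953.92 requests/second


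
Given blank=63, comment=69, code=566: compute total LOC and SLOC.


Total LOC = blank + comment + code
Total LOC = 63 + 69 + 566 = 698
SLOC (source only) = code = 566

Total LOC: 698, SLOC: 566


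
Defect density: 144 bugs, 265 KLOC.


Defect density = defects / KLOC
Defect density = 144 / 265
Defect density = 0.543 defects/KLOC

0.543 defects/KLOC


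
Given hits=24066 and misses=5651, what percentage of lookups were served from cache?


Formula: hit rate = hits / (hits + misses) * 100
hit rate = 24066 / (24066 + 5651) * 100
hit rate = 24066 / 29717 * 100
hit rate = 80.98%

80.98%


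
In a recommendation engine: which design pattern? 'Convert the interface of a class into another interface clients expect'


This matches the Adapter pattern

Adapter


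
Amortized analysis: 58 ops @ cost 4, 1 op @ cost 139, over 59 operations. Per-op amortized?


Formula: Amortized cost = Total cost / Operations
Total cost = (58 * 4) + (1 * 139)
Total cost = 232 + 139 = 371
Amortized = 371 / 59 = 6.2881

6.2881


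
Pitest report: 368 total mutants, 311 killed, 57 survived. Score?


Mutation score = killed / total * 100
Mutation score = 311 / 368 * 100
Mutation score = 84.51%

84.51%


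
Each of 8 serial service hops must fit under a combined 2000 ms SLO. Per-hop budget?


Formula: per_stage = total_budget / stages
per_stage = 2000 / 8
per_stage = 250.0 ms

250.0 ms


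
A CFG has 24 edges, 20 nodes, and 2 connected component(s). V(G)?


Formula: V(G) = E - N + 2P
V(G) = 24 - 20 + 2*2
V(G) = 4 + 4
V(G) = 8

8


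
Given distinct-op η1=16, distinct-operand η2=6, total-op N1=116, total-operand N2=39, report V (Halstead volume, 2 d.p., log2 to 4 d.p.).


Formula: V = N * log2(η), where N = N1 + N2 and η = η1 + η2
η = 16 + 6 = 22
N = 116 + 39 = 155
log2(22) ≈ 4.4594
V = 155 * 4.4594 = 691.21

691.21


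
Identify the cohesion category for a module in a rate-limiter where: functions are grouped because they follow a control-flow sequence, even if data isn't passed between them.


Reasoning: Grouped by order of execution within a routine, not by data flow
Type: Procedural cohesion

Procedural cohesion


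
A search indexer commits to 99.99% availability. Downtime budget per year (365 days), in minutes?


Formula: allowed downtime = period * (100 - SLA) / 100
Period (year (365 days)) = 525600 minutes
Unavailability fraction = (100 - 99.99) / 100
Allowed downtime = 525600 * (100 - 99.99) / 100
Allowed downtime = 52.56 minutes

52.56 minutes


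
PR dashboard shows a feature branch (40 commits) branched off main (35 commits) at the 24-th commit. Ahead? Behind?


Common ancestor: commit #24
feature commits after divergence: 40 - 24 = 16
main commits after divergence: 35 - 24 = 11
feature is 16 commits ahead of main
main is 11 commits ahead of feature

feature ahead: 16, main ahead: 11


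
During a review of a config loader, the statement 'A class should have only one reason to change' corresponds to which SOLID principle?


This describes the Single Responsibility Principle (SRP)

Single Responsibility Principle (SRP)


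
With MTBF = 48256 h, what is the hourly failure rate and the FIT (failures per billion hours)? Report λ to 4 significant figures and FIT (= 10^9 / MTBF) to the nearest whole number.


Formula: λ = 1 / MTBF; FIT = λ × 1e9 = 1e9 / MTBF
λ = 1 / 48256 ≈ 2.072e-05 failures/hour
FIT = 1e9 / 48256 ≈ 20723 failures per 1e9 hours (nearest whole number)

λ = 2.072e-05 /h, FIT = 20723


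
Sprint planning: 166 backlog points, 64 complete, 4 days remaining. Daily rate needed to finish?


Formula: Required rate = Remaining points / Days left
Remaining = 166 - 64 = 102 points
Required rate = 102 / 4 = 25.5 points/day

25.5 points/day


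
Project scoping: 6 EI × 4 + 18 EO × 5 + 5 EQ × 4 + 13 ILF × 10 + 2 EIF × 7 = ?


UFP = EI*4 + EO*5 + EQ*4 + ILF*10 + EIF*7
UFP = 6*4 + 18*5 + 5*4 + 13*10 + 2*7
UFP = 24 + 90 + 20 + 130 + 14
UFP = 278

278


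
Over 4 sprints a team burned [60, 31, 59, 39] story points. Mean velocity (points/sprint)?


Formula: Avg velocity = Total points / Number of sprints
Points: [60, 31, 59, 39]
Sum = 60 + 31 + 59 + 39 = 189
Avg velocity = 189 / 4 = 47.25 points/sprint

47.25 points/sprint


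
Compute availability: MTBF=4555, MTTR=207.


Availability = MTBF / (MTBF + MTTR)
Availability = 4555 / (4555 + 207)
Availability = 4555 / 4762
Availability = 95.6531%

95.6531%


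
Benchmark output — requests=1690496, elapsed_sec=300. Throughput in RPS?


Formula: throughput = requests / seconds
throughput = 1690496 / 300
throughput = 5634.99 requests/second

5634.99 requests/second


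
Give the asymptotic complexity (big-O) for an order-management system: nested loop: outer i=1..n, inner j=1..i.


Reasoning: triangle: n(n+1)/2 ~ n^2/2
Complexity: O(n^2)

O(n^2)


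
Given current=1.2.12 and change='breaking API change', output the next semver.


Current: 1.2.12
Change category: 'breaking API change' → major bump
SemVer rule: major bump → increment MAJOR, reset MINOR and PATCH to 0
New: 2.0.0

2.0.0


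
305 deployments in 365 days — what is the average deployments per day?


Formula: deployments per day = releases / days
= 305 / 365
= 0.836 deploys/day
(equivalently, 5.85 deploys/week)

0.836 deploys/day


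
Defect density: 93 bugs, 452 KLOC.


Defect density = defects / KLOC
Defect density = 93 / 452
Defect density = 0.206 defects/KLOC

0.206 defects/KLOC


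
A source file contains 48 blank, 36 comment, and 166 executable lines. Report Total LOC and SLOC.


Total LOC = blank + comment + code
Total LOC = 48 + 36 + 166 = 250
SLOC (source only) = code = 166

Total LOC: 250, SLOC: 166


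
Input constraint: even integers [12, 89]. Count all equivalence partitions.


Constraint: even integers in [12, 89]
Class 1: x < 12 — out-of-range invalid
Class 2: x in [12,89] but odd — wrong type invalid
Class 3: x in [12,89] and even — valid
Class 4: x > 89 — out-of-range invalid
Total equivalence classes: 4

4 equivalence classes


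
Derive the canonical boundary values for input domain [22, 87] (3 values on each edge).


Range: [22, 87]
Boundaries: just below min, min, min+1, max-1, max, just above max
Values: [21, 22, 23, 86, 87, 88]

[21, 22, 23, 86, 87, 88]


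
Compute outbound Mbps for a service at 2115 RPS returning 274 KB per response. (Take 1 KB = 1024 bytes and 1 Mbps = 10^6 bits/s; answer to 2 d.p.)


Formula: Mbps = payload_bytes * RPS * 8 / 1e6
Payload per request = 274 KB = 274 * 1024 = 280576 bytes
Total bytes/sec = 280576 * 2115 = 593418240
Total bits/sec = 593418240 * 8 = 4747345920
Mbps = 4747345920 / 1e6 = 4747.35

4747.35 Mbps


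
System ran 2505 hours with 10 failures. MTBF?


Formula: MTBF = Total operating time / Number of failures
MTBF = 2505 / 10
MTBF = 250.5 hours

250.5 hours


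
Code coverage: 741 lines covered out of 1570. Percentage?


Coverage = covered / total * 100
Coverage = 741 / 1570 * 100
Coverage = 47.2%

47.2%


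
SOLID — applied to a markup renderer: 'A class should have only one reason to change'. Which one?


This describes the Single Responsibility Principle (SRP)

Single Responsibility Principle (SRP)


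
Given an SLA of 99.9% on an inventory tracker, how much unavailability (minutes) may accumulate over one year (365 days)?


Formula: allowed downtime = period * (100 - SLA) / 100
Period (year (365 days)) = 525600 minutes
Unavailability fraction = (100 - 99.9) / 100
Allowed downtime = 525600 * (100 - 99.9) / 100
Allowed downtime = 525.6 minutes

525.6 minutes


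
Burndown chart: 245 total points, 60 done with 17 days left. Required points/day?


Formula: Required rate = Remaining points / Days left
Remaining = 245 - 60 = 185 points
Required rate = 185 / 17 = 10.88 points/day

10.88 points/day


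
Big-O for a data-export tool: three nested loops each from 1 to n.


Reasoning: three levels of nesting over n
Complexity: O(n^3)

O(n^3)


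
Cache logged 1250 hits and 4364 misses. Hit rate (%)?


Formula: hit rate = hits / (hits + misses) * 100
hit rate = 1250 / (1250 + 4364) * 100
hit rate = 1250 / 5614 * 100
hit rate = 22.27%

22.27%


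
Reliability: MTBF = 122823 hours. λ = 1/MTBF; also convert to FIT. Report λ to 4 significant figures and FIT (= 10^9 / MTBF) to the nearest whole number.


Formula: λ = 1 / MTBF; FIT = λ × 1e9 = 1e9 / MTBF
λ = 1 / 122823 ≈ 8.142e-06 failures/hour
FIT = 1e9 / 122823 ≈ 8142 failures per 1e9 hours (nearest whole number)

λ = 8.142e-06 /h, FIT = 8142


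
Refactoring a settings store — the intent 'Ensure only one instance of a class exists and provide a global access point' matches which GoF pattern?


This matches the Singleton pattern

Singleton


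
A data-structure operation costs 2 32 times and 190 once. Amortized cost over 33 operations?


Formula: Amortized cost = Total cost / Operations
Total cost = (32 * 2) + (1 * 190)
Total cost = 64 + 190 = 254
Amortized = 254 / 33 = 7.697

7.697


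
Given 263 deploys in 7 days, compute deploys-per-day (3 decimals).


Formula: deployments per day = releases / days
= 263 / 7
= 37.571 deploys/day
(equivalently, 263.0 deploys/week)

37.571 deploys/day


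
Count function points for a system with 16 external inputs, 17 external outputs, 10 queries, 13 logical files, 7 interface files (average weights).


UFP = EI*4 + EO*5 + EQ*4 + ILF*10 + EIF*7
UFP = 16*4 + 17*5 + 10*4 + 13*10 + 7*7
UFP = 64 + 85 + 40 + 130 + 49
UFP = 368

368


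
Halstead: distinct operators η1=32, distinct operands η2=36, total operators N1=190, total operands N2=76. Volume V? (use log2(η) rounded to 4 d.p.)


Formula: V = N * log2(η), where N = N1 + N2 and η = η1 + η2
η = 32 + 36 = 68
N = 190 + 76 = 266
log2(68) ≈ 6.0875
V = 266 * 6.0875 = 1619.28

1619.28


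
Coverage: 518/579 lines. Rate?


Coverage = covered / total * 100
Coverage = 518 / 579 * 100
Coverage = 89.46%

89.46%


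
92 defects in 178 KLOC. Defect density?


Defect density = defects / KLOC
Defect density = 92 / 178
Defect density = 0.517 defects/KLOC

0.517 defects/KLOC


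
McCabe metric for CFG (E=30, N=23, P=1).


Formula: V(G) = E - N + 2P
V(G) = 30 - 23 + 2*1
V(G) = 7 + 2
V(G) = 9

9


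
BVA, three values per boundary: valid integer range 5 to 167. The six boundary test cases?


Range: [5, 167]
Boundaries: just below min, min, min+1, max-1, max, just above max
Values: [4, 5, 6, 166, 167, 168]

[4, 5, 6, 166, 167, 168]


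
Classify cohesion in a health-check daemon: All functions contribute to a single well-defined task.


Reasoning: Best: single purpose
Type: Functional cohesion

Functional cohesion


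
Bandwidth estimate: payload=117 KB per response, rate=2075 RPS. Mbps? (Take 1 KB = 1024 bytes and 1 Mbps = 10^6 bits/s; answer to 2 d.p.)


Formula: Mbps = payload_bytes * RPS * 8 / 1e6
Payload per request = 117 KB = 117 * 1024 = 119808 bytes
Total bytes/sec = 119808 * 2075 = 248601600
Total bits/sec = 248601600 * 8 = 1988812800
Mbps = 1988812800 / 1e6 = 1988.81

1988.81 Mbps


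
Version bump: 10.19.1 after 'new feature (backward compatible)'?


Current: 10.19.1
Change category: 'new feature (backward compatible)' → minor bump
SemVer rule: minor bump → increment MINOR, reset PATCH to 0 (MAJOR unchanged)
New: 10.20.0

10.20.0


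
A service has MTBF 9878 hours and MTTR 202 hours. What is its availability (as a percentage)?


Availability = MTBF / (MTBF + MTTR)
Availability = 9878 / (9878 + 202)
Availability = 9878 / 10080
Availability = 97.996%

97.996%


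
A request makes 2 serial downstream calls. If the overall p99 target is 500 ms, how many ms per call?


Formula: per_stage = total_budget / stages
per_stage = 500 / 2
per_stage = 250.0 ms

250.0 ms


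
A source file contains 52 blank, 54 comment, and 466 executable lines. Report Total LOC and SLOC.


Total LOC = blank + comment + code
Total LOC = 52 + 54 + 466 = 572
SLOC (source only) = code = 466

Total LOC: 572, SLOC: 466


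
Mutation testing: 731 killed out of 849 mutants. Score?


Mutation score = killed / total * 100
Mutation score = 731 / 849 * 100
Mutation score = 86.1%

86.1%


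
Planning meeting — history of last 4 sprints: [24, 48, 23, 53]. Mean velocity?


Formula: Avg velocity = Total points / Number of sprints
Points: [24, 48, 23, 53]
Sum = 24 + 48 + 23 + 53 = 148
Avg velocity = 148 / 4 = 37.0 points/sprint

37.0 points/sprint


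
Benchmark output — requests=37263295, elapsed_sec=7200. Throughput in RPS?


Formula: throughput = requests / seconds
throughput = 37263295 / 7200
throughput = 5175.46 requests/second

5175.46 requests/second


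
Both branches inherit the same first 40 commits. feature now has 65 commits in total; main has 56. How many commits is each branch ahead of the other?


Common ancestor: commit #40
feature commits after divergence: 65 - 40 = 25
main commits after divergence: 56 - 40 = 16
feature is 25 commits ahead of main
main is 16 commits ahead of feature

feature ahead: 25, main ahead: 16


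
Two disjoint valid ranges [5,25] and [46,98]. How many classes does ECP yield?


Valid ranges: [5,25] and [46,98]
Class 1: x < 5 — invalid
Class 2: 5 ≤ x ≤ 25 — valid
Class 3: 25 < x < 46 — invalid (gap between ranges)
Class 4: 46 ≤ x ≤ 98 — valid
Class 5: x > 98 — invalid
Total equivalence classes: 5

5 equivalence classes


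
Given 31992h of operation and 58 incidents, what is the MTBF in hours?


Formula: MTBF = Total operating time / Number of failures
MTBF = 31992 / 58
MTBF = 551.59 hours

551.59 hours


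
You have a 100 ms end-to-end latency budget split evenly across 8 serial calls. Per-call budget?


Formula: per_stage = total_budget / stages
per_stage = 100 / 8
per_stage = 12.5 ms

12.5 ms


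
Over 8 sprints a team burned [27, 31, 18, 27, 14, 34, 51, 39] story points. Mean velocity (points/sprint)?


Formula: Avg velocity = Total points / Number of sprints
Points: [27, 31, 18, 27, 14, 34, 51, 39]
Sum = 27 + 31 + 18 + 27 + 14 + 34 + 51 + 39 = 241
Avg velocity = 241 / 8 = 30.13 points/sprint

30.13 points/sprint


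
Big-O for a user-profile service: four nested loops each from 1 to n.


Reasoning: four levels of nesting
Complexity: O(n^4)

O(n^4)


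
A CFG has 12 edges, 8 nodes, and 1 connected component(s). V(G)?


Formula: V(G) = E - N + 2P
V(G) = 12 - 8 + 2*1
V(G) = 4 + 2
V(G) = 6

6


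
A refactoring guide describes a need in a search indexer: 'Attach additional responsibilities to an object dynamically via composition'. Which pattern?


This matches the Decorator pattern

Decorator


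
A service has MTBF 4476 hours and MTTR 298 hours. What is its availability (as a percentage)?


Availability = MTBF / (MTBF + MTTR)
Availability = 4476 / (4476 + 298)
Availability = 4476 / 4774
Availability = 93.7579%

93.7579%


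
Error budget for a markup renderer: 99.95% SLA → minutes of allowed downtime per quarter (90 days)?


Formula: allowed downtime = period * (100 - SLA) / 100
Period (quarter (90 days)) = 129600 minutes
Unavailability fraction = (100 - 99.95) / 100
Allowed downtime = 129600 * (100 - 99.95) / 100
Allowed downtime = 64.8 minutes

64.8 minutes


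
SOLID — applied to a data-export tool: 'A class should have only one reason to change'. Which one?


This describes the Single Responsibility Principle (SRP)

Single Responsibility Principle (SRP)


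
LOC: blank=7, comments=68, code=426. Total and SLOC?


Total LOC = blank + comment + code
Total LOC = 7 + 68 + 426 = 501
SLOC (source only) = code = 426

Total LOC: 501, SLOC: 426


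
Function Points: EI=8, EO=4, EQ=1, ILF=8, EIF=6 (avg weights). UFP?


UFP = EI*4 + EO*5 + EQ*4 + ILF*10 + EIF*7
UFP = 8*4 + 4*5 + 1*4 + 8*10 + 6*7
UFP = 32 + 20 + 4 + 80 + 42
UFP = 178

178


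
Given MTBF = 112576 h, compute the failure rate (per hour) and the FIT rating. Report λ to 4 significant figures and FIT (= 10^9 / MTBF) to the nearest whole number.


Formula: λ = 1 / MTBF; FIT = λ × 1e9 = 1e9 / MTBF
λ = 1 / 112576 ≈ 8.883e-06 failures/hour
FIT = 1e9 / 112576 ≈ 8883 failures per 1e9 hours (nearest whole number)

λ = 8.883e-06 /h, FIT = 8883


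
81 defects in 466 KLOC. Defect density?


Defect density = defects / KLOC
Defect density = 81 / 466
Defect density = 0.174 defects/KLOC

0.174 defects/KLOC


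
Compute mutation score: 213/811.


Mutation score = killed / total * 100
Mutation score = 213 / 811 * 100
Mutation score = 26.26%

26.26%


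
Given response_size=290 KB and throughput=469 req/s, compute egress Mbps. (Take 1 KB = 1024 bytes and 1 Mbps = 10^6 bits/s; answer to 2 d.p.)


Formula: Mbps = payload_bytes * RPS * 8 / 1e6
Payload per request = 290 KB = 290 * 1024 = 296960 bytes
Total bytes/sec = 296960 * 469 = 139274240
Total bits/sec = 139274240 * 8 = 1114193920
Mbps = 1114193920 / 1e6 = 1114.19

1114.19 Mbps


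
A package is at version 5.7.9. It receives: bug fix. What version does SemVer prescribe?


Current: 5.7.9
Change category: 'bug fix' → patch bump
SemVer rule: patch bump → increment PATCH (MAJOR and MINOR unchanged)
New: 5.7.10

5.7.10


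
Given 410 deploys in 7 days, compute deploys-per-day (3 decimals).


Formula: deployments per day = releases / days
= 410 / 7
= 58.571 deploys/day
(equivalently, 410.0 deploys/week)

58.571 deploys/day


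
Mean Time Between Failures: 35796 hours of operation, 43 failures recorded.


Formula: MTBF = Total operating time / Number of failures
MTBF = 35796 / 43
MTBF = 832.47 hours

832.47 hours


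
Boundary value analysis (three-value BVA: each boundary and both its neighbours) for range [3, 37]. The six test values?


Range: [3, 37]
Boundaries: just below min, min, min+1, max-1, max, just above max
Values: [2, 3, 4, 36, 37, 38]

[2, 3, 4, 36, 37, 38]


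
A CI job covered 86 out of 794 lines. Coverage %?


Coverage = covered / total * 100
Coverage = 86 / 794 * 100
Coverage = 10.83%

10.83%


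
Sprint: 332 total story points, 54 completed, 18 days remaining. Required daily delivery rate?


Formula: Required rate = Remaining points / Days left
Remaining = 332 - 54 = 278 points
Required rate = 278 / 18 = 15.44 points/day

15.44 points/day


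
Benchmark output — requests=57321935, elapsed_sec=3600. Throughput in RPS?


Formula: throughput = requests / seconds
throughput = 57321935 / 3600
throughput = 15922.76 requests/second

15922.76 requests/second


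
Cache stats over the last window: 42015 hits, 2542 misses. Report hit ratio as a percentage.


Formula: hit rate = hits / (hits + misses) * 100
hit rate = 42015 / (42015 + 2542) * 100
hit rate = 42015 / 44557 * 100
hit rate = 94.29%

94.29%


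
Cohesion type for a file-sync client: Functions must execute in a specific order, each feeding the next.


Reasoning: Output of one is input to next
Type: Sequential cohesion

Sequential cohesion


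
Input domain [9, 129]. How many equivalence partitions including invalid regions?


Valid range: [9, 129]
Class 1: x < 9 — invalid
Class 2: 9 ≤ x ≤ 129 — valid
Class 3: x > 129 — invalid
Total equivalence classes: 3

3 equivalence classes


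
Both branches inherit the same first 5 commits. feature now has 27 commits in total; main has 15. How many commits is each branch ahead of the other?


Common ancestor: commit #5
feature commits after divergence: 27 - 5 = 22
main commits after divergence: 15 - 5 = 10
feature is 22 commits ahead of main
main is 10 commits ahead of feature

feature ahead: 22, main ahead: 10


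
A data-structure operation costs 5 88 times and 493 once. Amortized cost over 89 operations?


Formula: Amortized cost = Total cost / Operations
Total cost = (88 * 5) + (1 * 493)
Total cost = 440 + 493 = 933
Amortized = 933 / 89 = 10.4831

10.4831


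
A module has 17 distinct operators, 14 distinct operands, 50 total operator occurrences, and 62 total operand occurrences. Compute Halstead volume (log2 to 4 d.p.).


Formula: V = N * log2(η), where N = N1 + N2 and η = η1 + η2
η = 17 + 14 = 31
N = 50 + 62 = 112
log2(31) ≈ 4.9542
V = 112 * 4.9542 = 554.87

554.87


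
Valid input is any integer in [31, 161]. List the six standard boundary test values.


Range: [31, 161]
Boundaries: just below min, min, min+1, max-1, max, just above max
Values: [30, 31, 32, 160, 161, 162]

[30, 31, 32, 160, 161, 162]


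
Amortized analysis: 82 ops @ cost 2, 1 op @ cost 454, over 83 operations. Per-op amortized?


Formula: Amortized cost = Total cost / Operations
Total cost = (82 * 2) + (1 * 454)
Total cost = 164 + 454 = 618
Amortized = 618 / 83 = 7.4458

7.4458


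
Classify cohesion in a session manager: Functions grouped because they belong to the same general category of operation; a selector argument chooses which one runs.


Reasoning: Grouped by category of activity, not by data or sequence
Type: Logical cohesion

Logical cohesion


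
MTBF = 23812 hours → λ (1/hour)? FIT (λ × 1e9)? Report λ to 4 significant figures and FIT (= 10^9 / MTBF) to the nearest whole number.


Formula: λ = 1 / MTBF; FIT = λ × 1e9 = 1e9 / MTBF
λ = 1 / 23812 ≈ 4.200e-05 failures/hour
FIT = 1e9 / 23812 ≈ 41996 failures per 1e9 hours (nearest whole number)

λ = 4.200e-05 /h, FIT = 41996


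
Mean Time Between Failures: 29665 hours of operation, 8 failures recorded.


Formula: MTBF = Total operating time / Number of failures
MTBF = 29665 / 8
MTBF = 3708.13 hours

3708.13 hours


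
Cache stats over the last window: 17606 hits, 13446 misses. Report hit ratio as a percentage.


Formula: hit rate = hits / (hits + misses) * 100
hit rate = 17606 / (17606 + 13446) * 100
hit rate = 17606 / 31052 * 100
hit rate = 56.7%

56.7%


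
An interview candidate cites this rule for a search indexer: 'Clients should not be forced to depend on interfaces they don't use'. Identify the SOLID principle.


This describes the Interface Segregation Principle (ISP)

Interface Segregation Principle (ISP)


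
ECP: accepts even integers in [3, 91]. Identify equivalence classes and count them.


Constraint: even integers in [3, 91]
Class 1: x < 3 — out-of-range invalid
Class 2: x in [3,91] but odd — wrong type invalid
Class 3: x in [3,91] and even — valid
Class 4: x > 91 — out-of-range invalid
Total equivalence classes: 4

4 equivalence classes


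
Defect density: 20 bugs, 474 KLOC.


Defect density = defects / KLOC
Defect density = 20 / 474
Defect density = 0.042 defects/KLOC

0.042 defects/KLOC


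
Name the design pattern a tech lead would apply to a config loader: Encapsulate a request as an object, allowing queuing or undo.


This matches the Command pattern

Command


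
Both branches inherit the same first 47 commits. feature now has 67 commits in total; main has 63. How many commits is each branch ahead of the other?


Common ancestor: commit #47
feature commits after divergence: 67 - 47 = 20
main commits after divergence: 63 - 47 = 16
feature is 20 commits ahead of main
main is 16 commits ahead of feature

feature ahead: 20, main ahead: 16


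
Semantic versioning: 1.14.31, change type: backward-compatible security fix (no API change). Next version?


Current: 1.14.31
Change category: 'backward-compatible security fix (no API change)' → patch bump
SemVer rule: patch bump → increment PATCH (MAJOR and MINOR unchanged)
New: 1.14.32

1.14.32


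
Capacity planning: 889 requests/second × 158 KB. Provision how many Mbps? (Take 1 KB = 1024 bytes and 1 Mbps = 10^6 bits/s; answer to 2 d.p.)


Formula: Mbps = payload_bytes * RPS * 8 / 1e6
Payload per request = 158 KB = 158 * 1024 = 161792 bytes
Total bytes/sec = 161792 * 889 = 143833088
Total bits/sec = 143833088 * 8 = 1150664704
Mbps = 1150664704 / 1e6 = 1150.66

1150.66 Mbps


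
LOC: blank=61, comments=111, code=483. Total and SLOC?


Total LOC = blank + comment + code
Total LOC = 61 + 111 + 483 = 655
SLOC (source only) = code = 483

Total LOC: 655, SLOC: 483


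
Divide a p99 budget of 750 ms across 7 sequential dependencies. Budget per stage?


Formula: per_stage = total_budget / stages
per_stage = 750 / 7
per_stage = 107.14 ms

107.14 ms


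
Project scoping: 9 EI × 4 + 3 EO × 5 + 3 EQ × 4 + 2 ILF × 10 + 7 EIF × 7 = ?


UFP = EI*4 + EO*5 + EQ*4 + ILF*10 + EIF*7
UFP = 9*4 + 3*5 + 3*4 + 2*10 + 7*7
UFP = 36 + 15 + 12 + 20 + 49
UFP = 132

132


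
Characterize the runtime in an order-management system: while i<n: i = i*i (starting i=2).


Reasoning: squaring drives double-exponential growth; iterations ~ log log n
Complexity: O(log log n)

O(log log n)


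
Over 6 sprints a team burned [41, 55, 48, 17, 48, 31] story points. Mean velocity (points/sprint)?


Formula: Avg velocity = Total points / Number of sprints
Points: [41, 55, 48, 17, 48, 31]
Sum = 41 + 55 + 48 + 17 + 48 + 31 = 240
Avg velocity = 240 / 6 = 40.0 points/sprint

40.0 points/sprint


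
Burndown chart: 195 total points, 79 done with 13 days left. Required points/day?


Formula: Required rate = Remaining points / Days left
Remaining = 195 - 79 = 116 points
Required rate = 116 / 13 = 8.92 points/day

8.92 points/day


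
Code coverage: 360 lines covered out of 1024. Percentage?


Coverage = covered / total * 100
Coverage = 360 / 1024 * 100
Coverage = 35.16%

35.16%


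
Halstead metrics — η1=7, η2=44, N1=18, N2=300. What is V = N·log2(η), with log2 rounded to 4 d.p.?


Formula: V = N * log2(η), where N = N1 + N2 and η = η1 + η2
η = 7 + 44 = 51
N = 18 + 300 = 318
log2(51) ≈ 5.6724
V = 318 * 5.6724 = 1803.82

1803.82


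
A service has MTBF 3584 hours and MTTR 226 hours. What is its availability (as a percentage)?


Availability = MTBF / (MTBF + MTTR)
Availability = 3584 / (3584 + 226)
Availability = 3584 / 3810
Availability = 94.0682%

94.0682%


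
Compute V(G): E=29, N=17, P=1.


Formula: V(G) = E - N + 2P
V(G) = 29 - 17 + 2*1
V(G) = 12 + 2
V(G) = 14

14


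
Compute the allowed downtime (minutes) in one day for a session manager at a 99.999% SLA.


Formula: allowed downtime = period * (100 - SLA) / 100
Period (day) = 1440 minutes
Unavailability fraction = (100 - 99.999) / 100
Allowed downtime = 1440 * (100 - 99.999) / 100
Allowed downtime = 0.0144 minutes

0.0144 minutes


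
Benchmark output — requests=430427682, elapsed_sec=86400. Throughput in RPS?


Formula: throughput = requests / seconds
throughput = 430427682 / 86400
throughput = 4981.8 requests/second

4981.8 requests/second


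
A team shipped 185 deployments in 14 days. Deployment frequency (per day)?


Formula: deployments per day = releases / days
= 185 / 14
= 13.214 deploys/day
(equivalently, 92.5 deploys/week)

13.214 deploys/day


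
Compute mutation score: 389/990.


Mutation score = killed / total * 100
Mutation score = 389 / 990 * 100
Mutation score = 39.29%

39.29%


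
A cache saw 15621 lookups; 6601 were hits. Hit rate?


Formula: hit rate = hits / (hits + misses) * 100
hit rate = 6601 / (6601 + 9020) * 100
hit rate = 6601 / 15621 * 100
hit rate = 42.26%

42.26%


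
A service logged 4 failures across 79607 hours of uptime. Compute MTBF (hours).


Formula: MTBF = Total operating time / Number of failures
MTBF = 79607 / 4
MTBF = 19901.75 hours

19901.75 hours


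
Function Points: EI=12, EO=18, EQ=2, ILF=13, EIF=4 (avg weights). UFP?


UFP = EI*4 + EO*5 + EQ*4 + ILF*10 + EIF*7
UFP = 12*4 + 18*5 + 2*4 + 13*10 + 4*7
UFP = 48 + 90 + 8 + 130 + 28
UFP = 304

304


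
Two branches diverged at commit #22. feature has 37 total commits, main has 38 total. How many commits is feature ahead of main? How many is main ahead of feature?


Common ancestor: commit #22
feature commits after divergence: 37 - 22 = 15
main commits after divergence: 38 - 22 = 16
feature is 15 commits ahead of main
main is 16 commits ahead of feature

feature ahead: 15, main ahead: 16


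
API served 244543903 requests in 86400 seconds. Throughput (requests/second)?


Formula: throughput = requests / seconds
throughput = 244543903 / 86400
throughput = 2830.37 requests/second

2830.37 requests/second


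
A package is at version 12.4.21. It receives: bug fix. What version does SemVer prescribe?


Current: 12.4.21
Change category: 'bug fix' → patch bump
SemVer rule: patch bump → increment PATCH (MAJOR and MINOR unchanged)
New: 12.4.22

12.4.22


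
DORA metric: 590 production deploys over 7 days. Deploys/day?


Formula: deployments per day = releases / days
= 590 / 7
= 84.286 deploys/day
(equivalently, 590.0 deploys/week)

84.286 deploys/day


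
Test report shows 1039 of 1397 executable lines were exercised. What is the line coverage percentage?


Coverage = covered / total * 100
Coverage = 1039 / 1397 * 100
Coverage = 74.37%

74.37%


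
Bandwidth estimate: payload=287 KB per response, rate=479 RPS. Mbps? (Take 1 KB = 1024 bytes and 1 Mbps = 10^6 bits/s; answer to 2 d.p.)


Formula: Mbps = payload_bytes * RPS * 8 / 1e6
Payload per request = 287 KB = 287 * 1024 = 293888 bytes
Total bytes/sec = 293888 * 479 = 140772352
Total bits/sec = 140772352 * 8 = 1126178816
Mbps = 1126178816 / 1e6 = 1126.18

1126.18 Mbps


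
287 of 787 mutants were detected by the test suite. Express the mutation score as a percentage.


Mutation score = killed / total * 100
Mutation score = 287 / 787 * 100
Mutation score = 36.47%

36.47%


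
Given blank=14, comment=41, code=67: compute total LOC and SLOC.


Total LOC = blank + comment + code
Total LOC = 14 + 41 + 67 = 122
SLOC (source only) = code = 67

Total LOC: 122, SLOC: 67


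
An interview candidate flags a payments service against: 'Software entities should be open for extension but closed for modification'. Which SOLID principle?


This describes the Open/Closed Principle (OCP)

Open/Closed Principle (OCP)


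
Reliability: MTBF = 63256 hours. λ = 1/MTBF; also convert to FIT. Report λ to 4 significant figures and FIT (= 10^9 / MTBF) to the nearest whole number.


Formula: λ = 1 / MTBF; FIT = λ × 1e9 = 1e9 / MTBF
λ = 1 / 63256 ≈ 1.581e-05 failures/hour
FIT = 1e9 / 63256 ≈ 15809 failures per 1e9 hours (nearest whole number)

λ = 1.581e-05 /h, FIT = 15809


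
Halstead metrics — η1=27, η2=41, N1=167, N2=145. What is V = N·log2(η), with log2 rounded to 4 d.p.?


Formula: V = N * log2(η), where N = N1 + N2 and η = η1 + η2
η = 27 + 41 = 68
N = 167 + 145 = 312
log2(68) ≈ 6.0875
V = 312 * 6.0875 = 1899.30

1899.30


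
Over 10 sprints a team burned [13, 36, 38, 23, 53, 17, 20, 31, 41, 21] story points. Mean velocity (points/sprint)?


Formula: Avg velocity = Total points / Number of sprints
Points: [13, 36, 38, 23, 53, 17, 20, 31, 41, 21]
Sum = 13 + 36 + 38 + 23 + 53 + 17 + 20 + 31 + 41 + 21 = 293
Avg velocity = 293 / 10 = 29.3 points/sprint

29.3 points/sprint


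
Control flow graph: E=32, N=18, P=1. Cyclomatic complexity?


Formula: V(G) = E - N + 2P
V(G) = 32 - 18 + 2*1
V(G) = 14 + 2
V(G) = 16

16


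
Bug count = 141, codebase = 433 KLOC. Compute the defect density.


Defect density = defects / KLOC
Defect density = 141 / 433
Defect density = 0.326 defects/KLOC

0.326 defects/KLOC


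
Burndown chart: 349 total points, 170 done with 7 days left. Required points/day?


Formula: Required rate = Remaining points / Days left
Remaining = 349 - 170 = 179 points
Required rate = 179 / 7 = 25.57 points/day

25.57 points/day


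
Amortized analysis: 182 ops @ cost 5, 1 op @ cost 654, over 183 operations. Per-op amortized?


Formula: Amortized cost = Total cost / Operations
Total cost = (182 * 5) + (1 * 654)
Total cost = 910 + 654 = 1564
Amortized = 1564 / 183 = 8.5464

8.5464


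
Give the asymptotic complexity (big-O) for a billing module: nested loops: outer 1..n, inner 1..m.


Reasoning: product of independent bounds
Complexity: O(n*m)

O(n*m)


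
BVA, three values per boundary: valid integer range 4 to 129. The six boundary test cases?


Range: [4, 129]
Boundaries: just below min, min, min+1, max-1, max, just above max
Values: [3, 4, 5, 128, 129, 130]

[3, 4, 5, 128, 129, 130]


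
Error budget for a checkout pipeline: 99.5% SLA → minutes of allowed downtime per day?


Formula: allowed downtime = period * (100 - SLA) / 100
Period (day) = 1440 minutes
Unavailability fraction = (100 - 99.5) / 100
Allowed downtime = 1440 * (100 - 99.5) / 100
Allowed downtime = 7.2 minutes

7.2 minutes


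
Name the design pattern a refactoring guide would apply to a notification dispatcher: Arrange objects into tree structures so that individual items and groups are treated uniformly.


This matches the Composite pattern

Composite
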